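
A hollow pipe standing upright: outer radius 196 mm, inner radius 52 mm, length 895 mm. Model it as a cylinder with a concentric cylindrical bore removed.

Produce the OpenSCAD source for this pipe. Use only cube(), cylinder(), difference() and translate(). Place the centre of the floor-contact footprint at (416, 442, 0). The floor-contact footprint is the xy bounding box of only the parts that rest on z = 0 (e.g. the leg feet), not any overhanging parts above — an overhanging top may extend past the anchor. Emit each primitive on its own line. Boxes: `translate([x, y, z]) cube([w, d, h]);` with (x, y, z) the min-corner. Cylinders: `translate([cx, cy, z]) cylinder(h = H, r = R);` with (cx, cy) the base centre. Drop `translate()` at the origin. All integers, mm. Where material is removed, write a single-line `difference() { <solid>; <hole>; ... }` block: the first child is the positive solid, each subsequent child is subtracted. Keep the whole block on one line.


difference() { translate([416, 442, 0]) cylinder(h = 895, r = 196); translate([416, 442, 0]) cylinder(h = 895, r = 52); }


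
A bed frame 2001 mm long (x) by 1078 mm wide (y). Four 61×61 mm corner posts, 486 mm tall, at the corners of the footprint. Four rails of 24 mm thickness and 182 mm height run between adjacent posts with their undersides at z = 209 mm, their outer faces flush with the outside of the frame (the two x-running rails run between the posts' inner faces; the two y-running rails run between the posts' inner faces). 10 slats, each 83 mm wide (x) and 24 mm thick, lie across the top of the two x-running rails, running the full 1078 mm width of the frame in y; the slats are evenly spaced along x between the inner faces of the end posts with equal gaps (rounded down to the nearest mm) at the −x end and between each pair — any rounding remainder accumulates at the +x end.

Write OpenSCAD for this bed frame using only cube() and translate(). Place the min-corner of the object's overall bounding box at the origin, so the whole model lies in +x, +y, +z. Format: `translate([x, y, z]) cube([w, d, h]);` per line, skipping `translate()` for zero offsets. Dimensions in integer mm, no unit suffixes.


cube([61, 61, 486]);
translate([0, 1017, 0]) cube([61, 61, 486]);
translate([1940, 0, 0]) cube([61, 61, 486]);
translate([1940, 1017, 0]) cube([61, 61, 486]);
translate([61, 0, 209]) cube([1879, 24, 182]);
translate([61, 1054, 209]) cube([1879, 24, 182]);
translate([0, 61, 209]) cube([24, 956, 182]);
translate([1977, 61, 209]) cube([24, 956, 182]);
translate([156, 0, 391]) cube([83, 1078, 24]);
translate([334, 0, 391]) cube([83, 1078, 24]);
translate([512, 0, 391]) cube([83, 1078, 24]);
translate([690, 0, 391]) cube([83, 1078, 24]);
translate([868, 0, 391]) cube([83, 1078, 24]);
translate([1046, 0, 391]) cube([83, 1078, 24]);
translate([1224, 0, 391]) cube([83, 1078, 24]);
translate([1402, 0, 391]) cube([83, 1078, 24]);
translate([1580, 0, 391]) cube([83, 1078, 24]);
translate([1758, 0, 391]) cube([83, 1078, 24]);


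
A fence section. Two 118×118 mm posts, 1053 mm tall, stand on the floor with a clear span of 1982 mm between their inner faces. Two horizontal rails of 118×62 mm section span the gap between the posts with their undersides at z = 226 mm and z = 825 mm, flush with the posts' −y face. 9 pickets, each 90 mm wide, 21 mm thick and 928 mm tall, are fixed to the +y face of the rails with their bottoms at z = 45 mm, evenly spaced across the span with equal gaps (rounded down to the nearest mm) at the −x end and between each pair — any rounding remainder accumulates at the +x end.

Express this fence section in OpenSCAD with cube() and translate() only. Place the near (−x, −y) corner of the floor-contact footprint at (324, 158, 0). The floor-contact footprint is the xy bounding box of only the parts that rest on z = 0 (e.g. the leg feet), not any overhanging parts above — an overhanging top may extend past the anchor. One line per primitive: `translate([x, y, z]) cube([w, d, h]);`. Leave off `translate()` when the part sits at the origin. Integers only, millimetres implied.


translate([324, 158, 0]) cube([118, 118, 1053]);
translate([2424, 158, 0]) cube([118, 118, 1053]);
translate([442, 158, 226]) cube([1982, 118, 62]);
translate([442, 158, 825]) cube([1982, 118, 62]);
translate([559, 276, 45]) cube([90, 21, 928]);
translate([766, 276, 45]) cube([90, 21, 928]);
translate([973, 276, 45]) cube([90, 21, 928]);
translate([1180, 276, 45]) cube([90, 21, 928]);
translate([1387, 276, 45]) cube([90, 21, 928]);
translate([1594, 276, 45]) cube([90, 21, 928]);
translate([1801, 276, 45]) cube([90, 21, 928]);
translate([2008, 276, 45]) cube([90, 21, 928]);
translate([2215, 276, 45]) cube([90, 21, 928]);


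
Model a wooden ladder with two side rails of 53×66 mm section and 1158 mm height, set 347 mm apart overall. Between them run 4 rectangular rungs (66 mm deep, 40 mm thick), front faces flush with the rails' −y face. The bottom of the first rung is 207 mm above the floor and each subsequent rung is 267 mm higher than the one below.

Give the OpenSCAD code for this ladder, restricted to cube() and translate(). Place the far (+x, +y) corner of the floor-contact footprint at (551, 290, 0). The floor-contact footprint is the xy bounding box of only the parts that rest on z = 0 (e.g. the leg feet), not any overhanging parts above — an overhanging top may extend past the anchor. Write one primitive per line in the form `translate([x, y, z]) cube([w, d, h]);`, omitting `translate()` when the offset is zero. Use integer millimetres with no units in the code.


// rung span = 347 - 2*53 = 241
// rung[k] z = 207 + k*267
translate([204, 224, 0]) cube([53, 66, 1158]);
translate([498, 224, 0]) cube([53, 66, 1158]);
translate([257, 224, 207]) cube([241, 66, 40]);
translate([257, 224, 474]) cube([241, 66, 40]);
translate([257, 224, 741]) cube([241, 66, 40]);
translate([257, 224, 1008]) cube([241, 66, 40]);


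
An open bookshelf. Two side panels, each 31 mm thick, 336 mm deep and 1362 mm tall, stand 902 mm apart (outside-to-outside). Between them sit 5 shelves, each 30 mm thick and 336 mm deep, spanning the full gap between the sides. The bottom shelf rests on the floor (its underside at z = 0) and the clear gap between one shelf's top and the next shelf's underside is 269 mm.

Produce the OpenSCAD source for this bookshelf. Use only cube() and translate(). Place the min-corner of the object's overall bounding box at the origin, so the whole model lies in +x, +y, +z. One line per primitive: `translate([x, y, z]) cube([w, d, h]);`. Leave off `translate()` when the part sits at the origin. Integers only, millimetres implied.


cube([31, 336, 1362]);
translate([871, 0, 0]) cube([31, 336, 1362]);
translate([31, 0, 0]) cube([840, 336, 30]);
translate([31, 0, 299]) cube([840, 336, 30]);
translate([31, 0, 598]) cube([840, 336, 30]);
translate([31, 0, 897]) cube([840, 336, 30]);
translate([31, 0, 1196]) cube([840, 336, 30]);


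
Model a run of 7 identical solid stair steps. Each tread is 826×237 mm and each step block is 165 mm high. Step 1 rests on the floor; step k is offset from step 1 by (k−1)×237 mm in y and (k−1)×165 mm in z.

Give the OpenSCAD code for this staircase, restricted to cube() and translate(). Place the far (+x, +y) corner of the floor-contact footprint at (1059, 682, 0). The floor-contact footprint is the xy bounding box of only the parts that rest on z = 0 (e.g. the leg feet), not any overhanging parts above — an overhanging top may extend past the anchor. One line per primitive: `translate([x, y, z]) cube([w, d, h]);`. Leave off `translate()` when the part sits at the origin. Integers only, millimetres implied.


translate([233, 445, 0]) cube([826, 237, 165]);
translate([233, 682, 165]) cube([826, 237, 165]);
translate([233, 919, 330]) cube([826, 237, 165]);
translate([233, 1156, 495]) cube([826, 237, 165]);
translate([233, 1393, 660]) cube([826, 237, 165]);
translate([233, 1630, 825]) cube([826, 237, 165]);
translate([233, 1867, 990]) cube([826, 237, 165]);


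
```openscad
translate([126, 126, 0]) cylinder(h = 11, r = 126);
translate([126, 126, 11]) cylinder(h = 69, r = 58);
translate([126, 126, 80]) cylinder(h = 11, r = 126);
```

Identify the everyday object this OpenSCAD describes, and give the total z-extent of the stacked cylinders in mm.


A spool. The overall height is 91 mm.

Three coaxial cylinders, large–small–large — a spool. Two 11 mm flanges and a 69 mm core give 11 + 69 + 11 = 91 mm.


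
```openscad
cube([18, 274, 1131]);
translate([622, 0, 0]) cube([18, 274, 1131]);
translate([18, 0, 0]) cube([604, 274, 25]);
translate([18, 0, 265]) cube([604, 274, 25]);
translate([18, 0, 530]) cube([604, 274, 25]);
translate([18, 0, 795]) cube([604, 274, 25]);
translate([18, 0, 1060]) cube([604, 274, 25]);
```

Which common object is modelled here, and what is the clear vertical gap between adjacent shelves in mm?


A bookshelf. The clear shelf gap is 240 mm.

Two tall side panels with 5 horizontal boards between them — a bookshelf. The first two shelf undersides are at z = 0 and z = 265; with shelf thickness 25, the clear gap is 265 − 0 − 25 = 240 mm.


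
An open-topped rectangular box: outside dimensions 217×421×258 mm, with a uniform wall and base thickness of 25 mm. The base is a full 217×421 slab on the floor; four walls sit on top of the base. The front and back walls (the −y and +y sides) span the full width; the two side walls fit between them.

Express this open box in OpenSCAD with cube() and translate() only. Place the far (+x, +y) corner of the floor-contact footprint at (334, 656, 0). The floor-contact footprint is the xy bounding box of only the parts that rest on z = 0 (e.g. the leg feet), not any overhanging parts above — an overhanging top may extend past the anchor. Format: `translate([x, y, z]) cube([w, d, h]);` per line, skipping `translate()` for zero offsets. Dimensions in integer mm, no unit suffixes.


translate([117, 235, 0]) cube([217, 421, 25]);
translate([117, 235, 25]) cube([217, 25, 233]);
translate([117, 631, 25]) cube([217, 25, 233]);
translate([117, 260, 25]) cube([25, 371, 233]);
translate([309, 260, 25]) cube([25, 371, 233]);


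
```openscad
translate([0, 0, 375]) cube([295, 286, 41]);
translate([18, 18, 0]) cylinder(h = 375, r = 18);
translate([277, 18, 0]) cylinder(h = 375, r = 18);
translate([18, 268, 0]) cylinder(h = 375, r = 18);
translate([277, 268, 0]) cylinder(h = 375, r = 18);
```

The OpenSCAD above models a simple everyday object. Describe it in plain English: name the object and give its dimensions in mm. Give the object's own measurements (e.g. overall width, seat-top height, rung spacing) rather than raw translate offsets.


A four-legged stool. The seat is a 295×286×41 mm slab whose top surface is at z = 416 mm; four round legs, each 36 mm in diameter, run from the floor (z = 0) to the underside of the seat, each leg's axis is inset half a diameter from the nearest pair of seat edges (so the leg's bounding box is flush with the corner).


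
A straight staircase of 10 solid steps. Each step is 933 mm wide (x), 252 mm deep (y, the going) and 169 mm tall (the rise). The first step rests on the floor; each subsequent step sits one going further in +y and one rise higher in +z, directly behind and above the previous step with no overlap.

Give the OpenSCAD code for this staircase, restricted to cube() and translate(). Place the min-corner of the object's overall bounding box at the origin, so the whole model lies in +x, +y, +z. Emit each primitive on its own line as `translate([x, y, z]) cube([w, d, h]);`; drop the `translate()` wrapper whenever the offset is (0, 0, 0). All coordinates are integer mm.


cube([933, 252, 169]);
translate([0, 252, 169]) cube([933, 252, 169]);
translate([0, 504, 338]) cube([933, 252, 169]);
translate([0, 756, 507]) cube([933, 252, 169]);
translate([0, 1008, 676]) cube([933, 252, 169]);
translate([0, 1260, 845]) cube([933, 252, 169]);
translate([0, 1512, 1014]) cube([933, 252, 169]);
translate([0, 1764, 1183]) cube([933, 252, 169]);
translate([0, 2016, 1352]) cube([933, 252, 169]);
translate([0, 2268, 1521]) cube([933, 252, 169]);


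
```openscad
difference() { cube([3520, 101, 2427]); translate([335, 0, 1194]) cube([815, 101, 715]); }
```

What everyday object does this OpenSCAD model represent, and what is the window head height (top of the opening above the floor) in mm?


A wall with a window opening. The window head height is 1909 mm.

A wall with a rectangular opening subtracted — a window. Sill at z = 1194, opening 715 mm tall, so the head is at 1194 + 715 = 1909 mm.


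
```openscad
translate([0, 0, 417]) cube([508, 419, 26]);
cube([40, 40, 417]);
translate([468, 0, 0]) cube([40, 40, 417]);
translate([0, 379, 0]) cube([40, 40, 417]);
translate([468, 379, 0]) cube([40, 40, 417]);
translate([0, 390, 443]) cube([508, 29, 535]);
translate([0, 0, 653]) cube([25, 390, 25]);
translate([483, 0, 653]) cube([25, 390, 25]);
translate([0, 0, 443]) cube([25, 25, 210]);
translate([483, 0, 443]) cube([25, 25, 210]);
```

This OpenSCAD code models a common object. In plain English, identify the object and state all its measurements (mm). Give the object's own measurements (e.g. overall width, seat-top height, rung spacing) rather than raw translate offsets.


A chair. The seat is a 508×419×26 mm slab with its top at z = 443 mm, on four 40×40 mm corner legs (flush with the seat edges, standing on z = 0). A flat backrest 29 mm thick, 535 mm tall, spans the full seat width and rises from the seat top along its +y edge, rear face flush with the rear of the seat. Two armrests of 25×25 mm section run along each side from the seat's front edge to the front of the backrest, top faces 235 mm above the seat top and outer faces flush with the seat's x-edges; a 25×25 mm post under the front of each armrest stands on the seat at the front corner.


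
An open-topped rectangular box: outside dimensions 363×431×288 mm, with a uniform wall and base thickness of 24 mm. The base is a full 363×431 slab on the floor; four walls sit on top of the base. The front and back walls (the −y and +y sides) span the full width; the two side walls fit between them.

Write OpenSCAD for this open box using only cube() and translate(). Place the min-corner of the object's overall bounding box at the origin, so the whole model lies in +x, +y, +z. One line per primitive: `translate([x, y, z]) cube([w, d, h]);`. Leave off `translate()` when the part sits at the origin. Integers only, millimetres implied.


cube([363, 431, 24]);
translate([0, 0, 24]) cube([363, 24, 264]);
translate([0, 407, 24]) cube([363, 24, 264]);
translate([0, 24, 24]) cube([24, 383, 264]);
translate([339, 24, 24]) cube([24, 383, 264]);


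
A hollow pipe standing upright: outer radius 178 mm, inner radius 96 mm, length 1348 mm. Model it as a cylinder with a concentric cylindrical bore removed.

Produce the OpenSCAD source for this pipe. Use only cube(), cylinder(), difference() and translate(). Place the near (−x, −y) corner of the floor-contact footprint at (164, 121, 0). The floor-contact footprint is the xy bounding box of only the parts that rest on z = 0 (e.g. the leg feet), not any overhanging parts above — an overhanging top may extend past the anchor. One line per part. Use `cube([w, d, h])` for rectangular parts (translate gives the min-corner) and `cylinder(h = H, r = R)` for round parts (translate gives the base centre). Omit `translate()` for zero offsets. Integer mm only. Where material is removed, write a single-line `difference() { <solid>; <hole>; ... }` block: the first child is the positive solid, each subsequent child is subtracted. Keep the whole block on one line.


difference() { translate([342, 299, 0]) cylinder(h = 1348, r = 178); translate([342, 299, 0]) cylinder(h = 1348, r = 96); }


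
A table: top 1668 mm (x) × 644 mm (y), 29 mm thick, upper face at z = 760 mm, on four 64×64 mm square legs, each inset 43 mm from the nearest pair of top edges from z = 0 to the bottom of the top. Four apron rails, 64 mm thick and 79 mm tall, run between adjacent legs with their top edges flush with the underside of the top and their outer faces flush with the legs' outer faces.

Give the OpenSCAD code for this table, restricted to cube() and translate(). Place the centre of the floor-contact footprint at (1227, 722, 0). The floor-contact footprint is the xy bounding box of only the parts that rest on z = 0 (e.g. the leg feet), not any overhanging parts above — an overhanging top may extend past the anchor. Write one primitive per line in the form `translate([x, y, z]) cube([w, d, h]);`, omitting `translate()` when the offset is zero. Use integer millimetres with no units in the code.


// leg_h = 760 - 29 = 731
// apron z = 731 - 79 = 652
translate([393, 400, 731]) cube([1668, 644, 29]);
translate([436, 443, 0]) cube([64, 64, 731]);
translate([1954, 443, 0]) cube([64, 64, 731]);
translate([436, 937, 0]) cube([64, 64, 731]);
translate([1954, 937, 0]) cube([64, 64, 731]);
translate([500, 443, 652]) cube([1454, 64, 79]);
translate([500, 937, 652]) cube([1454, 64, 79]);
translate([436, 507, 652]) cube([64, 430, 79]);
translate([1954, 507, 652]) cube([64, 430, 79]);


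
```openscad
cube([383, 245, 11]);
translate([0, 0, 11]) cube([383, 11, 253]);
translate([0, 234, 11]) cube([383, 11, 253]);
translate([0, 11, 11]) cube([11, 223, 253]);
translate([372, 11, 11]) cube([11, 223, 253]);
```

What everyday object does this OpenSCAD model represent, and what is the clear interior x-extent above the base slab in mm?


An open box. The internal width is 361 mm.

A 383×245 base slab with four walls standing on it — an open box. The base is 383 mm wide and the walls are 11 mm thick, so the internal width is 383 − 2 × 11 = 361 mm.


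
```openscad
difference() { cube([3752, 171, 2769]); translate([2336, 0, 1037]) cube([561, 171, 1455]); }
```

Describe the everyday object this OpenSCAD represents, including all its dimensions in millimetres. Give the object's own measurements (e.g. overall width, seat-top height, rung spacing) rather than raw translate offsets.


A wall 3752 mm long (x), 171 mm thick (y), 2769 mm tall, with a rectangular window opening cut through it. The opening is 561 mm wide and 1455 mm tall; its sill is at z = 1037 mm and its near (−x) edge is 2336 mm from the wall's −x end. The opening passes through the full wall thickness.


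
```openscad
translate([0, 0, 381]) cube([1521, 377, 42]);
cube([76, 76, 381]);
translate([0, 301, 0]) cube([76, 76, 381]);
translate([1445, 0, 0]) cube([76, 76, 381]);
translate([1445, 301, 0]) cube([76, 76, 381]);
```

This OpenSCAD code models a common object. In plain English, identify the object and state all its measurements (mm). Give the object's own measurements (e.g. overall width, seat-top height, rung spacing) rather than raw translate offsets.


A long wooden bench with a 1521 mm (x) × 377 mm (y) seat, 42 mm thick, its top surface 423 mm above the floor. Four 76 mm square legs at the seat corners, flush with the edges, run from z = 0 to the seat underside.


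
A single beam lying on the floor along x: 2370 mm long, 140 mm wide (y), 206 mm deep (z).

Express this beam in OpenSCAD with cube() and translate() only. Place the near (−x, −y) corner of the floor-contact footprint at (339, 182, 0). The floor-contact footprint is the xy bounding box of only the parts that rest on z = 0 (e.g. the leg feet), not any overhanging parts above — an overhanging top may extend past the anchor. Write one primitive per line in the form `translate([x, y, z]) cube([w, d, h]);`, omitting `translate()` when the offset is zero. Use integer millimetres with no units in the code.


translate([339, 182, 0]) cube([2370, 140, 206]);


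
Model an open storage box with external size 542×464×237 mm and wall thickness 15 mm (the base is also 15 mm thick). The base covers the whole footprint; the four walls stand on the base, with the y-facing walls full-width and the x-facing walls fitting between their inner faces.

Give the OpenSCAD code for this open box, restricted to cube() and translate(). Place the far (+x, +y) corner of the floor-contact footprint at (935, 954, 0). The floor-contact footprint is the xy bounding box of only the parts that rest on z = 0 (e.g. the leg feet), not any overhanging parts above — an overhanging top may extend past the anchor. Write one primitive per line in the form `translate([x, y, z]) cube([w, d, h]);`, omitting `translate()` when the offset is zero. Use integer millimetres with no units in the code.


translate([393, 490, 0]) cube([542, 464, 15]);
translate([393, 490, 15]) cube([542, 15, 222]);
translate([393, 939, 15]) cube([542, 15, 222]);
translate([393, 505, 15]) cube([15, 434, 222]);
translate([920, 505, 15]) cube([15, 434, 222]);


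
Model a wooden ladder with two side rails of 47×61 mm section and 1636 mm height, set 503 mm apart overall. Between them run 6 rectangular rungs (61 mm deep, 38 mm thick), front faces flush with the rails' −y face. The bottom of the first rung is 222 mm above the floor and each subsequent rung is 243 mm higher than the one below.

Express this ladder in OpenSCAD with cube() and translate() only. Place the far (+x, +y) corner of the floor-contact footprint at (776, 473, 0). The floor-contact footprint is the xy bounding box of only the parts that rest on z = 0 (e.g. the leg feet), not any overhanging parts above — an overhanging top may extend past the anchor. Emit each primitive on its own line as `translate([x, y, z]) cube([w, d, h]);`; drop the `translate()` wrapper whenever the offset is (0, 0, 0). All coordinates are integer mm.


translate([273, 412, 0]) cube([47, 61, 1636]);
translate([729, 412, 0]) cube([47, 61, 1636]);
translate([320, 412, 222]) cube([409, 61, 38]);
translate([320, 412, 465]) cube([409, 61, 38]);
translate([320, 412, 708]) cube([409, 61, 38]);
translate([320, 412, 951]) cube([409, 61, 38]);
translate([320, 412, 1194]) cube([409, 61, 38]);
translate([320, 412, 1437]) cube([409, 61, 38]);


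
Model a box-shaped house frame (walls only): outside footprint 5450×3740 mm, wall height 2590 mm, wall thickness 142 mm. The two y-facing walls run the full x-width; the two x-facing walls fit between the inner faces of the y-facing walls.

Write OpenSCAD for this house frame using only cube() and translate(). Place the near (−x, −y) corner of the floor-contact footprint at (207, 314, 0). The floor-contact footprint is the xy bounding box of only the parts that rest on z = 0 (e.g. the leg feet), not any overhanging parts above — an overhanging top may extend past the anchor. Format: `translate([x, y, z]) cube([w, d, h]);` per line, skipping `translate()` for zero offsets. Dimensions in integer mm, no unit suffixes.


translate([207, 314, 0]) cube([5450, 142, 2590]);
translate([207, 3912, 0]) cube([5450, 142, 2590]);
translate([207, 456, 0]) cube([142, 3456, 2590]);
translate([5515, 456, 0]) cube([142, 3456, 2590]);


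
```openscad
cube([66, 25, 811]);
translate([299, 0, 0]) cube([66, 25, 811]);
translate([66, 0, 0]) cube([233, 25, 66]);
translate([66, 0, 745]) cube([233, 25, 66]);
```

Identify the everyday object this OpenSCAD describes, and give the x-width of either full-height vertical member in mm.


A picture frame. The border width is 66 mm.

Four thin pieces enclosing a rectangular opening — a picture frame. The two full-height stiles are 811 mm tall; the top rail sits at z = 745 and is 66 mm tall, so the border above the opening is 811 − 745 = 66 mm, matching the stile x-width.


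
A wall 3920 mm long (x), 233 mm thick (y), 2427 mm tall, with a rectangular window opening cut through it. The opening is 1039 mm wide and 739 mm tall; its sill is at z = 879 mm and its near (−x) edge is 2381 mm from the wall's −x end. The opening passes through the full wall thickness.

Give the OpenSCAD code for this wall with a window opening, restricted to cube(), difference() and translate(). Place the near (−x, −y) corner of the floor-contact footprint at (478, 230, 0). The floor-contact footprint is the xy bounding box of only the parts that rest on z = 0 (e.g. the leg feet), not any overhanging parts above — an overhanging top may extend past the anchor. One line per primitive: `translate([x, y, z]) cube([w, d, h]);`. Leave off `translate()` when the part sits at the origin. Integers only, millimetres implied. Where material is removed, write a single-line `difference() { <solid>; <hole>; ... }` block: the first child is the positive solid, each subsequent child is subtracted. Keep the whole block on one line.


difference() { translate([478, 230, 0]) cube([3920, 233, 2427]); translate([2859, 230, 879]) cube([1039, 233, 739]); }


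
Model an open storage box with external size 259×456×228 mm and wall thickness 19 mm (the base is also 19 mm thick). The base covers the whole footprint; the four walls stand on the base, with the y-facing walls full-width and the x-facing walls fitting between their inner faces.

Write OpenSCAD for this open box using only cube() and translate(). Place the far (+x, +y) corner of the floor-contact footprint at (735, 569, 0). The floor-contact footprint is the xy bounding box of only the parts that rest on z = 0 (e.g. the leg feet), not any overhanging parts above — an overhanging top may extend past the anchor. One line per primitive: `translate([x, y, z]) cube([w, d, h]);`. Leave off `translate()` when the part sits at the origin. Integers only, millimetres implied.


translate([476, 113, 0]) cube([259, 456, 19]);
translate([476, 113, 19]) cube([259, 19, 209]);
translate([476, 550, 19]) cube([259, 19, 209]);
translate([476, 132, 19]) cube([19, 418, 209]);
translate([716, 132, 19]) cube([19, 418, 209]);


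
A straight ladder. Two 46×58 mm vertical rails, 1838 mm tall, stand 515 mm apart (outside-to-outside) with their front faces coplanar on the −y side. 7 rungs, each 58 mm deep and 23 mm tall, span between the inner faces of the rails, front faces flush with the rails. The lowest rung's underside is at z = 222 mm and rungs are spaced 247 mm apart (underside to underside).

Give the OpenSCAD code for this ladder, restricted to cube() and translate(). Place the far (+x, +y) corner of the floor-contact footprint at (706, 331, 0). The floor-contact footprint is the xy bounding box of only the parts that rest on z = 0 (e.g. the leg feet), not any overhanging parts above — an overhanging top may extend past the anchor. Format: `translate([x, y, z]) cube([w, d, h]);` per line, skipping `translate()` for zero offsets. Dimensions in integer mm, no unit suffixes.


translate([191, 273, 0]) cube([46, 58, 1838]);
translate([660, 273, 0]) cube([46, 58, 1838]);
translate([237, 273, 222]) cube([423, 58, 23]);
translate([237, 273, 469]) cube([423, 58, 23]);
translate([237, 273, 716]) cube([423, 58, 23]);
translate([237, 273, 963]) cube([423, 58, 23]);
translate([237, 273, 1210]) cube([423, 58, 23]);
translate([237, 273, 1457]) cube([423, 58, 23]);
translate([237, 273, 1704]) cube([423, 58, 23]);


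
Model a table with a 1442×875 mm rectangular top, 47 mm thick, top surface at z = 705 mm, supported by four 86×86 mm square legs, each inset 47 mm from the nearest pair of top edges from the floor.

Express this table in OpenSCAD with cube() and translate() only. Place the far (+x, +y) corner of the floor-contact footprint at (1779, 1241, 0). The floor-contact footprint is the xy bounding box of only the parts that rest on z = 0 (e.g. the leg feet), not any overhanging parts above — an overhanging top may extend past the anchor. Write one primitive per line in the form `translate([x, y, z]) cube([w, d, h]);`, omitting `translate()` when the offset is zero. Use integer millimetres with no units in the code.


translate([384, 413, 658]) cube([1442, 875, 47]);
translate([431, 460, 0]) cube([86, 86, 658]);
translate([1693, 460, 0]) cube([86, 86, 658]);
translate([431, 1155, 0]) cube([86, 86, 658]);
translate([1693, 1155, 0]) cube([86, 86, 658]);


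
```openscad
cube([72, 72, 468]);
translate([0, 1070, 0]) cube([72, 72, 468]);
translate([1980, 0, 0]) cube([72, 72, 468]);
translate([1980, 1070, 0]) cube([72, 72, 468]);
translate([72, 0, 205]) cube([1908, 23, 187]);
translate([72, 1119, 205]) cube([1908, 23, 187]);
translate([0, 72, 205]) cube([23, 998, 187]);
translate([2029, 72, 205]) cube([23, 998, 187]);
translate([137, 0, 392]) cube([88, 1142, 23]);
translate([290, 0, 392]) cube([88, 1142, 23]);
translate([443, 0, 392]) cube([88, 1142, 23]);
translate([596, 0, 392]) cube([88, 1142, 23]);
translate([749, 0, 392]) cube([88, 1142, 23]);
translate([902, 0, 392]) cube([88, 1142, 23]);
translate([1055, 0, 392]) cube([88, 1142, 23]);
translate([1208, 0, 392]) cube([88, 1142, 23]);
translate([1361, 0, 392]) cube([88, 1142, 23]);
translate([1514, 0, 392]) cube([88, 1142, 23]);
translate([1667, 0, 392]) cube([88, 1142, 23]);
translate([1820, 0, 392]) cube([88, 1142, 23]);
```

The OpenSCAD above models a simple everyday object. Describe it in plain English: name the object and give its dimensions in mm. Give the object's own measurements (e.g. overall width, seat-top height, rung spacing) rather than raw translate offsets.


A bed frame 2052 mm long (x) by 1142 mm wide (y). Four 72×72 mm corner posts, 468 mm tall, at the corners of the footprint. Four rails of 23 mm thickness and 187 mm height run between adjacent posts with their undersides at z = 205 mm, their outer faces flush with the outside of the frame (the two x-running rails run between the posts' inner faces; the two y-running rails run between the posts' inner faces). 12 slats, each 88 mm wide (x) and 23 mm thick, lie across the top of the two x-running rails, running the full 1142 mm width of the frame in y; along x they sit between the end posts with a 65 mm gap after the −x posts and between neighbouring slats, leaving 72 mm before the +x posts.


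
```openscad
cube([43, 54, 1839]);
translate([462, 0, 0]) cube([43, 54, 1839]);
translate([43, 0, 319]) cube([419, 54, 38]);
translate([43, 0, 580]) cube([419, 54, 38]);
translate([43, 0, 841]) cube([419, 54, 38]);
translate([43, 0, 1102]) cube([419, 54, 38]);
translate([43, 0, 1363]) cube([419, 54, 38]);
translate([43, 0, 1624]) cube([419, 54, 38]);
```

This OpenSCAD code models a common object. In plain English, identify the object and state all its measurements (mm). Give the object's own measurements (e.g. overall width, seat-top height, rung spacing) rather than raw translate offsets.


A straight ladder. Two 43×54 mm vertical rails, 1839 mm tall, stand 505 mm apart (outside-to-outside) with their front faces coplanar on the −y side. 6 rungs, each 54 mm deep and 38 mm tall, span between the inner faces of the rails, front faces flush with the rails. The lowest rung's underside is at z = 319 mm and rungs are spaced 261 mm apart (underside to underside).


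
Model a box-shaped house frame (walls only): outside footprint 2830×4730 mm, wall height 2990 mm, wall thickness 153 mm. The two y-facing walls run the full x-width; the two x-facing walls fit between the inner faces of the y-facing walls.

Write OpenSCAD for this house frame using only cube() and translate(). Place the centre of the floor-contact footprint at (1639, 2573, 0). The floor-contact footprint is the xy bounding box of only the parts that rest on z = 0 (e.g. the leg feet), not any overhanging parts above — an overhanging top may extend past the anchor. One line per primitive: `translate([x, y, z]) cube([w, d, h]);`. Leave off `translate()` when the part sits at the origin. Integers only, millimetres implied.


translate([224, 208, 0]) cube([2830, 153, 2990]);
translate([224, 4785, 0]) cube([2830, 153, 2990]);
translate([224, 361, 0]) cube([153, 4424, 2990]);
translate([2901, 361, 0]) cube([153, 4424, 2990]);


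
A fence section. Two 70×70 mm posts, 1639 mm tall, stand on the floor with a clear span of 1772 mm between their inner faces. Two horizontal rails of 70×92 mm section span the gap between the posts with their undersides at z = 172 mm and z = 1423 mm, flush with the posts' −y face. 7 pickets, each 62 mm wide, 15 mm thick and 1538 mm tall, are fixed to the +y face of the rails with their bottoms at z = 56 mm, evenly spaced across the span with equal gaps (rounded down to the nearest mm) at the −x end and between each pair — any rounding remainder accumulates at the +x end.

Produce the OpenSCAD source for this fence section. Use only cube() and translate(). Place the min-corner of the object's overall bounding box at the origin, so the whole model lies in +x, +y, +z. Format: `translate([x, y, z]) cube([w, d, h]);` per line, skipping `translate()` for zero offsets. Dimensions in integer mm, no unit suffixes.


cube([70, 70, 1639]);
translate([1842, 0, 0]) cube([70, 70, 1639]);
translate([70, 0, 172]) cube([1772, 70, 92]);
translate([70, 0, 1423]) cube([1772, 70, 92]);
translate([237, 70, 56]) cube([62, 15, 1538]);
translate([466, 70, 56]) cube([62, 15, 1538]);
translate([695, 70, 56]) cube([62, 15, 1538]);
translate([924, 70, 56]) cube([62, 15, 1538]);
translate([1153, 70, 56]) cube([62, 15, 1538]);
translate([1382, 70, 56]) cube([62, 15, 1538]);
translate([1611, 70, 56]) cube([62, 15, 1538]);


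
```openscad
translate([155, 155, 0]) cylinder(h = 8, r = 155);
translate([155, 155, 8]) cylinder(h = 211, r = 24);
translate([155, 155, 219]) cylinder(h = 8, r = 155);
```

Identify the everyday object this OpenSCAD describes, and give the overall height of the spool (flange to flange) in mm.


A spool. The overall height is 227 mm.

Three coaxial cylinders, large–small–large — a spool. Two 8 mm flanges and a 211 mm core give 8 + 211 + 8 = 227 mm.


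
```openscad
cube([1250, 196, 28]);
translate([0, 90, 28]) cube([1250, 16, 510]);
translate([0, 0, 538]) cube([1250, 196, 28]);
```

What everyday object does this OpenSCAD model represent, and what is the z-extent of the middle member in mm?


An I-beam. The web height is 510 mm.

Two wide flanges with a thin centred web — an I-beam. Overall 566 mm minus two 28 mm flanges gives a web of 566 − 2·28 = 510 mm.


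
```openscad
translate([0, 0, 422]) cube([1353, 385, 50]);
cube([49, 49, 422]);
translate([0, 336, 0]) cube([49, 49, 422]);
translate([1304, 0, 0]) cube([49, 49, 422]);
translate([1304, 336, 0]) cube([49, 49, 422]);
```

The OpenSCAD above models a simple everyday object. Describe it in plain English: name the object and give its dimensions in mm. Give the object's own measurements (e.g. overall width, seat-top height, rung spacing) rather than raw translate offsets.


A bench: a 1353×385 mm seat slab, 50 mm thick, top at z = 472 mm, on four 49×49 mm square legs flush with the seat corners and standing on z = 0.


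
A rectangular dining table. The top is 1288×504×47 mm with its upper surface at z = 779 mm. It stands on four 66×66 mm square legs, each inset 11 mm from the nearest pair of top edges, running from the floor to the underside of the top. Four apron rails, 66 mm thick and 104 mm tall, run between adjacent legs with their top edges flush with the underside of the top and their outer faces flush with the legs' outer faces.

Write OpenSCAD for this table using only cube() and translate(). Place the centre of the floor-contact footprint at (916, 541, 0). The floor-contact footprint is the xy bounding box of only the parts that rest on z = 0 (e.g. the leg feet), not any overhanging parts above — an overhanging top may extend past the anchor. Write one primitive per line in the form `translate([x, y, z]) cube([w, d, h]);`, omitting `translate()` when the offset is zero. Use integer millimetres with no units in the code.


translate([272, 289, 732]) cube([1288, 504, 47]);
translate([283, 300, 0]) cube([66, 66, 732]);
translate([1483, 300, 0]) cube([66, 66, 732]);
translate([283, 716, 0]) cube([66, 66, 732]);
translate([1483, 716, 0]) cube([66, 66, 732]);
translate([349, 300, 628]) cube([1134, 66, 104]);
translate([349, 716, 628]) cube([1134, 66, 104]);
translate([283, 366, 628]) cube([66, 350, 104]);
translate([1483, 366, 628]) cube([66, 350, 104]);


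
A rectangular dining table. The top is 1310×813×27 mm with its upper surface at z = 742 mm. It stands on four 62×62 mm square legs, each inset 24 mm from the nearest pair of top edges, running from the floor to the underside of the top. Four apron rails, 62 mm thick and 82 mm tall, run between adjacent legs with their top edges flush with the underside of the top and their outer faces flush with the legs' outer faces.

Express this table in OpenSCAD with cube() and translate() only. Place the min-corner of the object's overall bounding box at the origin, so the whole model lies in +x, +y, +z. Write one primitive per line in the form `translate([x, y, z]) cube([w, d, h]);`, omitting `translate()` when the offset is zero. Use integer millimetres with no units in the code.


// leg_h = 742 - 27 = 715
// apron z = 715 - 82 = 633
translate([0, 0, 715]) cube([1310, 813, 27]);
translate([24, 24, 0]) cube([62, 62, 715]);
translate([1224, 24, 0]) cube([62, 62, 715]);
translate([24, 727, 0]) cube([62, 62, 715]);
translate([1224, 727, 0]) cube([62, 62, 715]);
translate([86, 24, 633]) cube([1138, 62, 82]);
translate([86, 727, 633]) cube([1138, 62, 82]);
translate([24, 86, 633]) cube([62, 641, 82]);
translate([1224, 86, 633]) cube([62, 641, 82]);


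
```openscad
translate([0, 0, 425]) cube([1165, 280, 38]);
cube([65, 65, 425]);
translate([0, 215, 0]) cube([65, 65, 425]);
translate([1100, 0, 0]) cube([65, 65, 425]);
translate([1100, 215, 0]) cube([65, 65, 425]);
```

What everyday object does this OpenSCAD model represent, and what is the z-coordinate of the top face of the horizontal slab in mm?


A bench. The seat-top height is 463 mm.

A long slab on four corner posts — a bench. The slab sits at z = 425 with thickness 38, so the top is 425 + 38 = 463 mm.


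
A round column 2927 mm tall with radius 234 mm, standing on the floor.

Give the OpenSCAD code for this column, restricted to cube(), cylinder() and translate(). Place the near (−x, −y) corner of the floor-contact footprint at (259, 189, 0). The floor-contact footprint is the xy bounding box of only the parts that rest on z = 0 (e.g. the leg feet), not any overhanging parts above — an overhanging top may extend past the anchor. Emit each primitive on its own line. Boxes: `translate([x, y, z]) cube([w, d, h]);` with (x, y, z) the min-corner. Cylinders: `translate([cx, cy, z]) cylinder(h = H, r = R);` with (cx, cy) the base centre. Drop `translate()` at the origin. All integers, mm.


translate([493, 423, 0]) cylinder(h = 2927, r = 234);


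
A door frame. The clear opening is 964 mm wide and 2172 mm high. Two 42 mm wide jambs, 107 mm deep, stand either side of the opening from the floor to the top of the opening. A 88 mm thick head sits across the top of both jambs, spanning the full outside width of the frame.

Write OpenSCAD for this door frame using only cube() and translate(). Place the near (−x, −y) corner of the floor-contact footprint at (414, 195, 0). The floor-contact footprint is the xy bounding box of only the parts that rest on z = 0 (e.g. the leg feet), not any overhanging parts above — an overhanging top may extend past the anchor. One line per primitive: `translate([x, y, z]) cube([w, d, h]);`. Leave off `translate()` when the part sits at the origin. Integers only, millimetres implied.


translate([414, 195, 0]) cube([42, 107, 2172]);
translate([1420, 195, 0]) cube([42, 107, 2172]);
translate([414, 195, 2172]) cube([1048, 107, 88]);


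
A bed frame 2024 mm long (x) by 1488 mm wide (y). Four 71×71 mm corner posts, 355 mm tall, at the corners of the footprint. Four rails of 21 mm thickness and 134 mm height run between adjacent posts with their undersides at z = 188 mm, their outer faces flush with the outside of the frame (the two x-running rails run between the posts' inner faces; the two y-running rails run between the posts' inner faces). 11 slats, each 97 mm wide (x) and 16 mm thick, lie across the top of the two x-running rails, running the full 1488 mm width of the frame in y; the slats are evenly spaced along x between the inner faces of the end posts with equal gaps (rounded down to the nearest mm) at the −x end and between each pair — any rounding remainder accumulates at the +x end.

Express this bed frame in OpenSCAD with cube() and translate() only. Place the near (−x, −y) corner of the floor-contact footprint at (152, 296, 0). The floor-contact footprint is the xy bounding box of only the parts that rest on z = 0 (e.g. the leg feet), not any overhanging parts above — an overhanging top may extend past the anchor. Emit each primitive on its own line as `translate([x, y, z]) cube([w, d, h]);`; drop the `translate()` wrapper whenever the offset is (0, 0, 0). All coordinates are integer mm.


// slat z = rail_z + rail_h = 188 + 134 = 322
// slat gap = ⌊(1882 − 11·97) / 12⌋ = 67
translate([152, 296, 0]) cube([71, 71, 355]);
translate([152, 1713, 0]) cube([71, 71, 355]);
translate([2105, 296, 0]) cube([71, 71, 355]);
translate([2105, 1713, 0]) cube([71, 71, 355]);
translate([223, 296, 188]) cube([1882, 21, 134]);
translate([223, 1763, 188]) cube([1882, 21, 134]);
translate([152, 367, 188]) cube([21, 1346, 134]);
translate([2155, 367, 188]) cube([21, 1346, 134]);
translate([290, 296, 322]) cube([97, 1488, 16]);
translate([454, 296, 322]) cube([97, 1488, 16]);
translate([618, 296, 322]) cube([97, 1488, 16]);
translate([782, 296, 322]) cube([97, 1488, 16]);
translate([946, 296, 322]) cube([97, 1488, 16]);
translate([1110, 296, 322]) cube([97, 1488, 16]);
translate([1274, 296, 322]) cube([97, 1488, 16]);
translate([1438, 296, 322]) cube([97, 1488, 16]);
translate([1602, 296, 322]) cube([97, 1488, 16]);
translate([1766, 296, 322]) cube([97, 1488, 16]);
translate([1930, 296, 322]) cube([97, 1488, 16]);
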